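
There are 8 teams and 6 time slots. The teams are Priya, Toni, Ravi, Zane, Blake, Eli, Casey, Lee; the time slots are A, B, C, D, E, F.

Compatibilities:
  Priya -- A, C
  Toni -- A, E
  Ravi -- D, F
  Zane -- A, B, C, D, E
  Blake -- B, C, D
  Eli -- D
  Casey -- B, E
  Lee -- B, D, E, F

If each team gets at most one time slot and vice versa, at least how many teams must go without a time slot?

A valid assignment of size 6: Priya→C, Toni→E, Ravi→F, Zane→A, Blake→B, Eli→D.
The set {Priya, Toni, Ravi, Zane, Blake, Eli, Casey, Lee} has only 6 neighbours ({A, B, C, D, E, F}), so by Hall's theorem at most 6 of the 8 teams can be matched.
That matches 6 of the 8, leaving 2 unmatched; no matching can do better.

2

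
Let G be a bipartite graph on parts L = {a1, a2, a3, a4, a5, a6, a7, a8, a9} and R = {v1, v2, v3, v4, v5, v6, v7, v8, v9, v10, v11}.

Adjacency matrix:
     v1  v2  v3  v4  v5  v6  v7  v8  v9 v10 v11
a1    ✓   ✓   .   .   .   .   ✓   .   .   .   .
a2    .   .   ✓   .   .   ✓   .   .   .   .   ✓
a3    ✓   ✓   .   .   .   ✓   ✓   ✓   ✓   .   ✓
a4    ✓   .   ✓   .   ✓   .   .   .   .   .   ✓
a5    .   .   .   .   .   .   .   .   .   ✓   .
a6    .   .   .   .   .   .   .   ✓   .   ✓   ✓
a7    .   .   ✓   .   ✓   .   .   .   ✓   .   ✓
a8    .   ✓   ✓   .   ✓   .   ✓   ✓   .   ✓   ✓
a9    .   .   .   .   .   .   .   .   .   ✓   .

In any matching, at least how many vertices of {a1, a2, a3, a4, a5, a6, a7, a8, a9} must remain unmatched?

1

One maximum matching: a1-v7, a2-v6, a3-v2, a4-v1, a5-v10, a6-v8, a7-v3, a8-v11.
The set {a5, a9} has only 1 neighbour ({v10}), so by Hall's theorem at most 8 of the 9 left vertices can be matched.
That matches 8 of the 9, leaving 1 unmatched; no matching can do better.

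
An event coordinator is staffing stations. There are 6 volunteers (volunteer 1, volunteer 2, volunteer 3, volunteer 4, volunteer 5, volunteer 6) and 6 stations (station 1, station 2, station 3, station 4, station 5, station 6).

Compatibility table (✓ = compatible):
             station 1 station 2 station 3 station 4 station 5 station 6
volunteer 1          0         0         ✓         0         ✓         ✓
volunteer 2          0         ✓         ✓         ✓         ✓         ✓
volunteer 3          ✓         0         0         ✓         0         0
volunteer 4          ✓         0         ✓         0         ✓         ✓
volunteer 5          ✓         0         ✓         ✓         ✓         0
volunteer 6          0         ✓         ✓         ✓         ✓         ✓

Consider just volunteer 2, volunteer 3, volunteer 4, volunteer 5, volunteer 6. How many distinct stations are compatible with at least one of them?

6

The union of neighbours of {volunteer 2, volunteer 3, volunteer 4, volunteer 5, volunteer 6} is {station 1, station 2, station 3, station 4, station 5, station 6}, which has 6 elements.
Since |N(S)| = 6 ≥ |S| = 5, Hall's condition holds for this subset.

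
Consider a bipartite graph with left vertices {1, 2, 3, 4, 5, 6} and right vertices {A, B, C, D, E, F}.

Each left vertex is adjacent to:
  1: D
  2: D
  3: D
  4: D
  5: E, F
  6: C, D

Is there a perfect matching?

No

The set {1, 2, 3, 4} has only 1 neighbour ({D}), so by Hall's theorem at most 3 of the 6 left vertices can be matched.
Hence no matching covers every left vertex.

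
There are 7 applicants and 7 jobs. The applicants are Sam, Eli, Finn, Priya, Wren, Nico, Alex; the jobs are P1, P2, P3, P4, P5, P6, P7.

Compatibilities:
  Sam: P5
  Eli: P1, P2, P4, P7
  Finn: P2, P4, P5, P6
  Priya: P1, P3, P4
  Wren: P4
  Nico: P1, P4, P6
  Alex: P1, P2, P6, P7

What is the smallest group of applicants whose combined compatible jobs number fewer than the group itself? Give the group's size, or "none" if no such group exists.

A matching saturating every applicant exists, for instance Sam→P5, Eli→P7, Finn→P2, Priya→P3, Wren→P4, Nico→P6, Alex→P1.
By Hall's marriage theorem, this means |N(S)| ≥ |S| for every subset S, so no violating subset exists.

none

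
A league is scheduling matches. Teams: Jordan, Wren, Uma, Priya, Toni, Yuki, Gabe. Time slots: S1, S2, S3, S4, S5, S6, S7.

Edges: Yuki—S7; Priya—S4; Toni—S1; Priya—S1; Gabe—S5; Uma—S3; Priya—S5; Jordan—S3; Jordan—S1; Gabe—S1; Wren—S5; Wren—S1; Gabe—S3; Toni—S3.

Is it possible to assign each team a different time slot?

No

The set {Jordan, Wren, Uma, Toni, Gabe} has only 3 neighbours ({S1, S3, S5}), so by Hall's theorem at most 5 of the 7 teams can be matched.
Hence no matching covers every team.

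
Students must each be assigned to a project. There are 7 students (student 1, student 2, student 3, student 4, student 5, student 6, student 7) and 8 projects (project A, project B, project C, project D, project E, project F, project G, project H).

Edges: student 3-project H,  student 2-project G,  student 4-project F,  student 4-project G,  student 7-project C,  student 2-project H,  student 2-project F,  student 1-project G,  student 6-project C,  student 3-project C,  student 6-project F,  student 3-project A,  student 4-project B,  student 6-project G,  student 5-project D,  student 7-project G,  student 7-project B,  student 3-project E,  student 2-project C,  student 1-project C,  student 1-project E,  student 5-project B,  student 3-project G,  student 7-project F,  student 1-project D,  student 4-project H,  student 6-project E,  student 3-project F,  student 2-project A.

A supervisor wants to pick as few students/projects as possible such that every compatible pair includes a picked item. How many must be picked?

A maximum matching has 7 edges (e.g. student 1–project E, student 2–project A, student 3–project F, student 4–project H, student 5–project B, student 6–project G, student 7–project C).
By König's theorem the minimum vertex cover has the same size. One such cover is {student 1, student 2, student 3, student 4, student 5, student 6, student 7}.

7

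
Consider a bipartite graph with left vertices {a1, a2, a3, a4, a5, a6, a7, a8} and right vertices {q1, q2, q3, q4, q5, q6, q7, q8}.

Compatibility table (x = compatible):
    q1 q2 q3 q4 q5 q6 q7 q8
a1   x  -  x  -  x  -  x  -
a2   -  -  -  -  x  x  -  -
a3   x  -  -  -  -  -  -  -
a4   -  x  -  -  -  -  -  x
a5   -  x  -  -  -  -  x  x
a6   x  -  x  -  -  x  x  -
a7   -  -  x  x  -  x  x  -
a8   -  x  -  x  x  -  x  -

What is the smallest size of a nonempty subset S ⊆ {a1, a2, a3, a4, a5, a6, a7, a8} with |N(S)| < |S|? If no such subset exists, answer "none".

none

A matching saturating every left vertex exists, for instance a1→q3, a2→q5, a3→q1, a4→q8, a5→q7, a6→q6, a7→q4, a8→q2.
By Hall's marriage theorem, this means |N(S)| ≥ |S| for every subset S, so no violating subset exists.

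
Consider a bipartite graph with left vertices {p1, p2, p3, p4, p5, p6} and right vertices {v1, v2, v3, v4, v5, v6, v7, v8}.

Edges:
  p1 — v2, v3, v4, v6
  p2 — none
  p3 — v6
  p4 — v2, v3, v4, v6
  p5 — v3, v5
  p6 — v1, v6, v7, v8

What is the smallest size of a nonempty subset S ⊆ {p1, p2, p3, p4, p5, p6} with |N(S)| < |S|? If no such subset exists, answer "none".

1

Take S = {p2}. Its neighbourhood is {}, so |N(S)| = 0 < |S| = 1.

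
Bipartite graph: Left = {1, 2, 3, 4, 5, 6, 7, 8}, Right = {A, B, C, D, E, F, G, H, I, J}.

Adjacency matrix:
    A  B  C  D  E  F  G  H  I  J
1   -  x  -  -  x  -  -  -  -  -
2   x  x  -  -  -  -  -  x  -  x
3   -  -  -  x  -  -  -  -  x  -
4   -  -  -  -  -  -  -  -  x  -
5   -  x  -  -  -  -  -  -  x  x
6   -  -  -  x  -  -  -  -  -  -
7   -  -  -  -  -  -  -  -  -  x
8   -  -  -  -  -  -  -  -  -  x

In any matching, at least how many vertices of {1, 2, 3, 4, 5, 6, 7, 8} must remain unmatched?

2

A valid assignment of size 6: 1-E, 2-H, 3-D, 4-I, 5-B, 7-J.
The set {3, 4, 6, 7, 8} has only 3 neighbours ({D, I, J}), so by Hall's theorem at most 6 of the 8 left vertices can be matched.
That matches 6 of the 8, leaving 2 unmatched; no matching can do better.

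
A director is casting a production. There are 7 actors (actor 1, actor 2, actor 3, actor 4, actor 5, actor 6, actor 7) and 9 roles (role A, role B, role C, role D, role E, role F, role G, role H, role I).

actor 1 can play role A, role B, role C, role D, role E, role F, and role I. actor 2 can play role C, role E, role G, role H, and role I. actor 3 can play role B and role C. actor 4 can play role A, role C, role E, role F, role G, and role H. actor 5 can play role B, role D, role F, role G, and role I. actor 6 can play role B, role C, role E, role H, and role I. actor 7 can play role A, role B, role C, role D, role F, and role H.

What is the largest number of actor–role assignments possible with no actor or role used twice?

A valid assignment of size 7: actor 1→role F, actor 2→role E, actor 3→role B, actor 4→role H, actor 5→role G, actor 6→role I, actor 7→role C.
All 7 actors are matched, so no larger matching exists.

7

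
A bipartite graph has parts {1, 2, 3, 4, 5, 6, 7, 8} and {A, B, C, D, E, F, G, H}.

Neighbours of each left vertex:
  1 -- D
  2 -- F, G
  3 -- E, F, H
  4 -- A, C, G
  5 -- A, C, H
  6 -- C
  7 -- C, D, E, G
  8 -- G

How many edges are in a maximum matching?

A valid assignment of size 7: 1→D, 2→F, 3→H, 4→G, 5→A, 6→C, 7→E.
The set {1, 2, 3, 4, 5, 6, 7, 8} has only 7 neighbours ({A, C, D, E, F, G, H}), so by Hall's theorem at most 7 of the 8 left vertices can be matched.

7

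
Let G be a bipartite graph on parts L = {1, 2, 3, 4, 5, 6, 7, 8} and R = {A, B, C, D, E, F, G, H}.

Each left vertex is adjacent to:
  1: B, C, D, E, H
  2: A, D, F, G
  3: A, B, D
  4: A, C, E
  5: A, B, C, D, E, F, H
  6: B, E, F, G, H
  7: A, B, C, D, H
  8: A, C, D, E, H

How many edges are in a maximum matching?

A valid assignment of size 8: 1–E, 2–F, 3–D, 4–C, 5–B, 6–G, 7–H, 8–A.
This saturates every left vertex, so 8 is the maximum.

8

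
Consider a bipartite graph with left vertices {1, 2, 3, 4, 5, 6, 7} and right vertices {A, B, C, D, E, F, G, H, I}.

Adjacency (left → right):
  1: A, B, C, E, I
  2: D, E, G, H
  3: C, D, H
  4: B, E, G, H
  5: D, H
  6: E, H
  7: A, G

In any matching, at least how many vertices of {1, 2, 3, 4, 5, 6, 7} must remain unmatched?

One maximum matching: 1→A, 2→D, 3→C, 4→B, 5→H, 6→E, 7→G.
This saturates every left vertex, so 7 is the maximum.
That matches 7 of the 7, leaving 0 unmatched; no matching can do better.

0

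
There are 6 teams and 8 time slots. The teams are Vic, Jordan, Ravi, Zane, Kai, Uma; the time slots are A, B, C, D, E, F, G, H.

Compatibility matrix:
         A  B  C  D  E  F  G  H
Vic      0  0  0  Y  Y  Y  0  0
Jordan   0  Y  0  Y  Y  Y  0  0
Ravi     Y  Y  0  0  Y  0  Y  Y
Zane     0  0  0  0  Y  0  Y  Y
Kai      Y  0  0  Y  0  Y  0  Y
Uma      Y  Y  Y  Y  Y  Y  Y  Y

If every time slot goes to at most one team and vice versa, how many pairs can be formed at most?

One maximum matching: Vic-D, Jordan-B, Ravi-A, Zane-E, Kai-F, Uma-G.
This saturates every team, so 6 is the maximum.

6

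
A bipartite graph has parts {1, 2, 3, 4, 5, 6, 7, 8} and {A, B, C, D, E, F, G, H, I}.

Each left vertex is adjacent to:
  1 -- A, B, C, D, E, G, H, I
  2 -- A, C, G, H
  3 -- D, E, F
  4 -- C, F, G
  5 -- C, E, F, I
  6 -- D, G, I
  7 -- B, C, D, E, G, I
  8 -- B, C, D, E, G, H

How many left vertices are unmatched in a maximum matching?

0

One maximum matching: 1-A, 2-H, 3-D, 4-F, 5-C, 6-I, 7-E, 8-G.
All 8 left vertices are matched, so no larger matching exists.
That matches 8 of the 8, leaving 0 unmatched; no matching can do better.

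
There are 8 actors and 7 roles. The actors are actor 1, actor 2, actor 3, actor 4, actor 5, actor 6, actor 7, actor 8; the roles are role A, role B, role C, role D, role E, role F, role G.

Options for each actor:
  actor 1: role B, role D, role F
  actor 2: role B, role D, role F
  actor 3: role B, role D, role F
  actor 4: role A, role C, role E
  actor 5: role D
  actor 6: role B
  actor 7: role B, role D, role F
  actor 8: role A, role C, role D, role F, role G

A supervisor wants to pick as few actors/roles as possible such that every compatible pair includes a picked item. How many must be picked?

5

The 5 edges actor 1–role B, actor 2–role F, actor 3–role D, actor 4–role E, actor 8–role G form a matching, so any vertex cover needs at least 5 vertices (one per matched edge).
Conversely {actor 4, actor 8, role B, role D, role F} meets every edge and has exactly 5 vertices, so 5 is optimal.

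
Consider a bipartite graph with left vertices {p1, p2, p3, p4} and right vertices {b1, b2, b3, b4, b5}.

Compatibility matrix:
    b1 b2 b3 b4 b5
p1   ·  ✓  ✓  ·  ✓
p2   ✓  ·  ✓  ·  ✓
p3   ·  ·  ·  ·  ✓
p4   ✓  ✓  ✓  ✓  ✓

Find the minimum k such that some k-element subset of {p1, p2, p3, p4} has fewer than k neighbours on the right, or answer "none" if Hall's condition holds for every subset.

none

A matching saturating every left vertex exists, for instance p1→b2, p2→b3, p3→b5, p4→b1.
By Hall's marriage theorem, this means |N(S)| ≥ |S| for every subset S, so no violating subset exists.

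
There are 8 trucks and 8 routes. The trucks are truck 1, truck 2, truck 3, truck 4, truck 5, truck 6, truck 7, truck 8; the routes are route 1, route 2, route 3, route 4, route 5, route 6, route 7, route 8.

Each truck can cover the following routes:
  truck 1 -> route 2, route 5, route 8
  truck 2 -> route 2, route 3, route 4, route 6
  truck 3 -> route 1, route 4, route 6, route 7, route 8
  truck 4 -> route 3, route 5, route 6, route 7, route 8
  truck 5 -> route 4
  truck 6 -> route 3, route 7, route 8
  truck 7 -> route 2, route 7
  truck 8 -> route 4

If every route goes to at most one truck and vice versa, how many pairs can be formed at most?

A valid assignment of size 7: truck 1→route 2, truck 2→route 6, truck 3→route 1, truck 4→route 8, truck 5→route 4, truck 6→route 3, truck 7→route 7.
The set {truck 5, truck 8} has only 1 neighbour ({route 4}), so by Hall's theorem at most 7 of the 8 trucks can be matched.

7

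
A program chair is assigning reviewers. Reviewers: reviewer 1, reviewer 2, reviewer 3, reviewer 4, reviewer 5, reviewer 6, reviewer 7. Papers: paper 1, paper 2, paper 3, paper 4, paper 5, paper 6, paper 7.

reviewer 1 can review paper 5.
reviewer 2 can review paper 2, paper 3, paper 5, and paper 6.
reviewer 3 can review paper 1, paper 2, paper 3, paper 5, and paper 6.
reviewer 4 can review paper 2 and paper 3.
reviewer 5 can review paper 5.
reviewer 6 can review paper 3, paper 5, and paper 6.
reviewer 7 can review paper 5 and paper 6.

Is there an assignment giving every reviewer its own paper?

No

The set {reviewer 1, reviewer 2, reviewer 4, reviewer 5, reviewer 6, reviewer 7} has only 4 neighbours ({paper 2, paper 3, paper 5, paper 6}), so by Hall's theorem at most 5 of the 7 reviewers can be matched.
Hence no matching covers every reviewer.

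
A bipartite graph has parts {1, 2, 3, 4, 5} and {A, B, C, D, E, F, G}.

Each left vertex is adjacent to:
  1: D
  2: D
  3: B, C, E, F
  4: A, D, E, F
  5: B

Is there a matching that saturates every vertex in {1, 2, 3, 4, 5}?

The set {1, 2} has only 1 neighbour ({D}), so by Hall's theorem at most 4 of the 5 left vertices can be matched.
Hence no matching covers every left vertex.

No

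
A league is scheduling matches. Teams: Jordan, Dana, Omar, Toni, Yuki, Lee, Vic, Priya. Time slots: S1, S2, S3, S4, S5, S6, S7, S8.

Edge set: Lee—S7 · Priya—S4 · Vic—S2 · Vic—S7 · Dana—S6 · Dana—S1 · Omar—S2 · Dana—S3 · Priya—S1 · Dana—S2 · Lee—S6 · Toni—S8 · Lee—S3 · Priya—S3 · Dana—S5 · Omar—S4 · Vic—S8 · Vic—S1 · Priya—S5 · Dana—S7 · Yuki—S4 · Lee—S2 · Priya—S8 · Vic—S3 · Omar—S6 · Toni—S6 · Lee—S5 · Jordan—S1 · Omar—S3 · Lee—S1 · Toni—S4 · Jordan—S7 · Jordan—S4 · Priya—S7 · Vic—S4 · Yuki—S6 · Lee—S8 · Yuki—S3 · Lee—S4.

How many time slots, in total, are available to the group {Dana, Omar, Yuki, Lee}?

8

The union of neighbours of {Dana, Omar, Yuki, Lee} is {S1, S2, S3, S4, S5, S6, S7, S8}, which has 8 elements.
Since |N(S)| = 8 ≥ |S| = 4, Hall's condition holds for this subset.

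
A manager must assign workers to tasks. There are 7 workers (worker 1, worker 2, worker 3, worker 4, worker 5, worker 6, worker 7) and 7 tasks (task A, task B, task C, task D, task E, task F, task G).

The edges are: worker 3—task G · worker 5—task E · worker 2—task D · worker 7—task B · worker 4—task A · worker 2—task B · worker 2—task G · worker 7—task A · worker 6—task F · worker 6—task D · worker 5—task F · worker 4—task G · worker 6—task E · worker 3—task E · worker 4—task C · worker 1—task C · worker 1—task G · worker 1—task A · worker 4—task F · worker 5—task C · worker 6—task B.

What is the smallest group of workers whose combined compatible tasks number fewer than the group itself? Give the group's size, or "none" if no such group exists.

A matching saturating every worker exists, for instance worker 1→task C, worker 2→task B, worker 3→task E, worker 4→task G, worker 5→task F, worker 6→task D, worker 7→task A.
By Hall's marriage theorem, this means |N(S)| ≥ |S| for every subset S, so no violating subset exists.

none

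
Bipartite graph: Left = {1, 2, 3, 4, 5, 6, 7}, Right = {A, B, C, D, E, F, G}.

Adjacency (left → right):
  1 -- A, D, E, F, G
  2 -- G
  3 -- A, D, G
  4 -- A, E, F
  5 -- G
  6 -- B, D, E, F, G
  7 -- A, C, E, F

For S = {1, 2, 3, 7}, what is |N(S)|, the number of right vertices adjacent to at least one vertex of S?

The union of neighbours of {1, 2, 3, 7} is {A, C, D, E, F, G}, which has 6 elements.
Since |N(S)| = 6 ≥ |S| = 4, Hall's condition holds for this subset.

6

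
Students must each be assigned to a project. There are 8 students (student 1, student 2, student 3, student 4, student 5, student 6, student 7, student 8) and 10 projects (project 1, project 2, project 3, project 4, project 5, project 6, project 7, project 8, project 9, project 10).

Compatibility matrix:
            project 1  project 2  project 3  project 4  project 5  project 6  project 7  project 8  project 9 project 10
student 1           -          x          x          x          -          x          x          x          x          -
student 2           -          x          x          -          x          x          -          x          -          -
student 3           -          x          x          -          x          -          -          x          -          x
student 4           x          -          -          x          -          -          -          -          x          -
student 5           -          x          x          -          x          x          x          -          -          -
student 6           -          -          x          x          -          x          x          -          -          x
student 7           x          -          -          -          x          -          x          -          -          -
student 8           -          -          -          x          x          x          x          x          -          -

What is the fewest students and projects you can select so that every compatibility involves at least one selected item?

A maximum matching has 8 edges (e.g. student 1–project 9, student 2–project 6, student 3–project 2, student 4–project 4, student 5–project 3, student 6–project 10, student 7–project 1, student 8–project 7).
By König's theorem the minimum vertex cover has the same size. One such cover is {student 1, student 2, student 3, student 4, student 5, student 6, student 7, student 8}.

8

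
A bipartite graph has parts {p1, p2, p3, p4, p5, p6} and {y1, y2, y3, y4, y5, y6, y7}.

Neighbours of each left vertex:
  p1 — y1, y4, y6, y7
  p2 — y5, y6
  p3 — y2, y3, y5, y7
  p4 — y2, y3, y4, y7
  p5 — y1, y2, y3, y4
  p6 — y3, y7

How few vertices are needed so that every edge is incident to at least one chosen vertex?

The 6 edges p1–y7, p2–y6, p3–y5, p4–y2, p5–y1, p6–y3 form a matching, so any vertex cover needs at least 6 vertices (one per matched edge).
Conversely {p1, p2, p3, p4, p5, p6} meets every edge and has exactly 6 vertices, so 6 is optimal.

6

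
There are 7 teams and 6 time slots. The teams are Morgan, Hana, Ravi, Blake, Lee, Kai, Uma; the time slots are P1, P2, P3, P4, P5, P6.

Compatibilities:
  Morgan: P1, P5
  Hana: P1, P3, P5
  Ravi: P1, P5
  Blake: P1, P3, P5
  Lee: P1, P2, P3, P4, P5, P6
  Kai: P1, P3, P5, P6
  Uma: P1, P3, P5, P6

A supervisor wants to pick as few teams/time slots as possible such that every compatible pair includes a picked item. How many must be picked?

5

A maximum matching has 5 edges (e.g. Morgan–P5, Hana–P3, Ravi–P1, Lee–P2, Kai–P6).
By König's theorem the minimum vertex cover has the same size. One such cover is {Lee, P1, P3, P5, P6}.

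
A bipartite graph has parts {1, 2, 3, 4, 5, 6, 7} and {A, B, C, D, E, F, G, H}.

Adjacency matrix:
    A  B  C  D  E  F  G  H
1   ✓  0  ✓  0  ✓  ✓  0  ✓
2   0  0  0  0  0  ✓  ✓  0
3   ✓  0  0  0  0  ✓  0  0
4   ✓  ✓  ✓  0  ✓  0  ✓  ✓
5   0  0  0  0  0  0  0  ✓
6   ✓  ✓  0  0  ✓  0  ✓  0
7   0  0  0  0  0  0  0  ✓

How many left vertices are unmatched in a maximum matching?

1

One maximum matching: 1–E, 2–F, 3–A, 4–G, 5–H, 6–B.
The set {5, 7} has only 1 neighbour ({H}), so by Hall's theorem at most 6 of the 7 left vertices can be matched.
That matches 6 of the 7, leaving 1 unmatched; no matching can do better.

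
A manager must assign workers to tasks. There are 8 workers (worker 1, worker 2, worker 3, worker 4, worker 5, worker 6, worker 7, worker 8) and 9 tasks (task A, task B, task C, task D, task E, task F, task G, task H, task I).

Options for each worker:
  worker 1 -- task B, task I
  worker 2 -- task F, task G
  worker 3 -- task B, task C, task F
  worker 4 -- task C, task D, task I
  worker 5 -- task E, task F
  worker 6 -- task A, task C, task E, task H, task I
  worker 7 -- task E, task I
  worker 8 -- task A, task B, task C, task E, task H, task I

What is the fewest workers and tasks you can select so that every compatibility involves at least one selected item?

A maximum matching has 8 edges (e.g. worker 1–task B, worker 2–task G, worker 3–task C, worker 4–task D, worker 5–task F, worker 6–task I, worker 7–task E, worker 8–task A).
By König's theorem the minimum vertex cover has the same size. One such cover is {worker 1, worker 2, worker 3, worker 4, worker 5, worker 6, worker 7, worker 8}.

8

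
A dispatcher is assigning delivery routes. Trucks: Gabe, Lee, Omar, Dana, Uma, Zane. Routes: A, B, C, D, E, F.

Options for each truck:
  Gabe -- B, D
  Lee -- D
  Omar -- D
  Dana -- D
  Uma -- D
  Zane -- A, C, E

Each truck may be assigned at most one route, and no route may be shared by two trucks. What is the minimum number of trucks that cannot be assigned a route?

3

A valid assignment of size 3: Gabe-B, Lee-D, Zane-E.
The set {Lee, Omar, Dana, Uma} has only 1 neighbour ({D}), so by Hall's theorem at most 3 of the 6 trucks can be matched.
That matches 3 of the 6, leaving 3 unmatched; no matching can do better.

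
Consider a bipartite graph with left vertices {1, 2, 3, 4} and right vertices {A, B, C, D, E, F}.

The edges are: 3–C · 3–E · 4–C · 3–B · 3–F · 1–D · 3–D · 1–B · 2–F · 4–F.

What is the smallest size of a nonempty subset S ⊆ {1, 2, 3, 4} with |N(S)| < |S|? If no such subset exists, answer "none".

A matching saturating every left vertex exists, for instance 1→B, 2→F, 3→E, 4→C.
By Hall's marriage theorem, this means |N(S)| ≥ |S| for every subset S, so no violating subset exists.

none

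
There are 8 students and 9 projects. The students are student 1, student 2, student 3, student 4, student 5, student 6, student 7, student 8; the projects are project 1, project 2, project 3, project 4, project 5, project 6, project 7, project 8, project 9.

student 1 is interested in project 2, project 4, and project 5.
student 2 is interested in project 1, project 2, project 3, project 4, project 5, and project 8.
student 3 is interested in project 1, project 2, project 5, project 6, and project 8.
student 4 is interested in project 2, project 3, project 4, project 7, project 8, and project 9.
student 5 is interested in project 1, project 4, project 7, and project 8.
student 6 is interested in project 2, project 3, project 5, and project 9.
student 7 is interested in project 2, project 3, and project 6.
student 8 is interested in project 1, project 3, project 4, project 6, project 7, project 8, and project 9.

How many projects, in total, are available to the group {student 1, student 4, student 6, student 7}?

8

The union of neighbours of {student 1, student 4, student 6, student 7} is {project 2, project 3, project 4, project 5, project 6, project 7, project 8, project 9}, which has 8 elements.
Since |N(S)| = 8 ≥ |S| = 4, Hall's condition holds for this subset.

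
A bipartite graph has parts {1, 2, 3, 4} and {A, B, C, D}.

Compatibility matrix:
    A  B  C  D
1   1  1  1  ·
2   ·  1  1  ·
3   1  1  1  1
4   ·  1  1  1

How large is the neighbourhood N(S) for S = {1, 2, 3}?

4

The union of neighbours of {1, 2, 3} is {A, B, C, D}, which has 4 elements.
Since |N(S)| = 4 ≥ |S| = 3, Hall's condition holds for this subset.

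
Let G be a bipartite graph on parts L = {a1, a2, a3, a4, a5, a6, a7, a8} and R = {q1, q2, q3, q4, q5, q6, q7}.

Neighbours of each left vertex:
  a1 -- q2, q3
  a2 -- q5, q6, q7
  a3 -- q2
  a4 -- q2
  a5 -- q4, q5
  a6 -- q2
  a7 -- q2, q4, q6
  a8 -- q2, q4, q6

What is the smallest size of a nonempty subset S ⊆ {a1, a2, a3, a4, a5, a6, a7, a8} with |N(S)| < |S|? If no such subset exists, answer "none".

Take S = {a3, a4}. Its neighbourhood is {q2}, so |N(S)| = 1 < |S| = 2.
No single vertex violates Hall's condition since each has at least one neighbour, so 2 is the minimum.

2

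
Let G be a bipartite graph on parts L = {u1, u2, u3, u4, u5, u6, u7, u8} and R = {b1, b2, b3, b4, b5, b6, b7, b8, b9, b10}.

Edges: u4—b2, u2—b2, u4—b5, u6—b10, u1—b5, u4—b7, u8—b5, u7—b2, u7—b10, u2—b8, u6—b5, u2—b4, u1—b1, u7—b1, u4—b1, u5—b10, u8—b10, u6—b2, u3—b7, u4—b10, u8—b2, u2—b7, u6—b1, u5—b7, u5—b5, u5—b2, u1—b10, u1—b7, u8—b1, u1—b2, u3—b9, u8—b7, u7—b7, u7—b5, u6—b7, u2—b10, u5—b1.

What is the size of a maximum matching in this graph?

For example, pair u1→b10, u2→b4, u3→b9, u4→b2, u5→b5, u6→b1, u7→b7.
The set {u1, u4, u5, u6, u7, u8} has only 5 neighbours ({b1, b10, b2, b5, b7}), so by Hall's theorem at most 7 of the 8 left vertices can be matched.

7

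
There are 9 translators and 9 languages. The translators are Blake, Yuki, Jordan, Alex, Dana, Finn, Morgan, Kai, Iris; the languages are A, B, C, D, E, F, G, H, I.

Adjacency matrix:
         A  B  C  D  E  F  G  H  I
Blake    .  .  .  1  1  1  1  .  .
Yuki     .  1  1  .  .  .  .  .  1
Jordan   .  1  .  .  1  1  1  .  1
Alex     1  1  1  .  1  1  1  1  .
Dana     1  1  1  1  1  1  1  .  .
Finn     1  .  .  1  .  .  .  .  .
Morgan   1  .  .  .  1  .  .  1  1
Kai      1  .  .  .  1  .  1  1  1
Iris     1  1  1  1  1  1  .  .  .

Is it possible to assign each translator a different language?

One maximum matching: Blake→E, Yuki→C, Jordan→G, Alex→B, Dana→F, Finn→D, Morgan→I, Kai→H, Iris→A.
All 9 translators are covered.

Yes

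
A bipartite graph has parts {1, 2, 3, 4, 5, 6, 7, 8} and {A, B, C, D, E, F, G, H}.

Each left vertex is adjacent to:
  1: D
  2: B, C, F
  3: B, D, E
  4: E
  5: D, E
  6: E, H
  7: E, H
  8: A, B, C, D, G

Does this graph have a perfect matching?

The set {1, 4, 5, 6, 7} has only 3 neighbours ({D, E, H}), so by Hall's theorem at most 6 of the 8 left vertices can be matched.
Hence no matching covers every left vertex.

No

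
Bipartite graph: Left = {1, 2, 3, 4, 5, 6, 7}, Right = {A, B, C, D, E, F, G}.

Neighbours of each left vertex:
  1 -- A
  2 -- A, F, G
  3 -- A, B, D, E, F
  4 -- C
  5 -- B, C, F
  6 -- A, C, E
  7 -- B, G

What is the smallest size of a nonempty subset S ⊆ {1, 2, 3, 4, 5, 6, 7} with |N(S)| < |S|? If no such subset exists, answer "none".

A matching saturating every left vertex exists, for instance 1→A, 2→G, 3→D, 4→C, 5→F, 6→E, 7→B.
By Hall's marriage theorem, this means |N(S)| ≥ |S| for every subset S, so no violating subset exists.

none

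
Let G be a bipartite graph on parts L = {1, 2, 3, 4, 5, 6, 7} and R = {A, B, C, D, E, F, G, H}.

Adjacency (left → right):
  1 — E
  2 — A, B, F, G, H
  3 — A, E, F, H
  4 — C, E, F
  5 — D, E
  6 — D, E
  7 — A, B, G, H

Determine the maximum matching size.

6

One maximum matching: 1–E, 2–G, 3–H, 4–C, 5–D, 7–B.
The set {1, 5, 6} has only 2 neighbours ({D, E}), so by Hall's theorem at most 6 of the 7 left vertices can be matched.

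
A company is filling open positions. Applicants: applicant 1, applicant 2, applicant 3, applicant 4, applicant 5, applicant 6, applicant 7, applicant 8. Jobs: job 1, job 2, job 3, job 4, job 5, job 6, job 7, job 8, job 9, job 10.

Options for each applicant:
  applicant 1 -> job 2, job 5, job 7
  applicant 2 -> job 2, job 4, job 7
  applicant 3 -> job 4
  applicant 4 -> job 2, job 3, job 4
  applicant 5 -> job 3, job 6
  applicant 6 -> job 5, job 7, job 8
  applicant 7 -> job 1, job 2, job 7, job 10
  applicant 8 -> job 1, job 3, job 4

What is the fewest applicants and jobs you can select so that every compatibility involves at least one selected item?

The 8 edges applicant 1–job 5, applicant 2–job 7, applicant 3–job 4, applicant 4–job 2, applicant 5–job 6, applicant 6–job 8, applicant 7–job 1, applicant 8–job 3 form a matching, so any vertex cover needs at least 8 vertices (one per matched edge).
Conversely {applicant 1, applicant 2, applicant 3, applicant 4, applicant 5, applicant 6, applicant 7, applicant 8} meets every edge and has exactly 8 vertices, so 8 is optimal.

8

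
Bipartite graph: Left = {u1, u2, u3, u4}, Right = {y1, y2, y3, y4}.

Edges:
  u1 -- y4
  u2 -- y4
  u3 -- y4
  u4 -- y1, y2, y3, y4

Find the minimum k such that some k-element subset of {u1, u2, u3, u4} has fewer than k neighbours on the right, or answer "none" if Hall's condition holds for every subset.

Take S = {u1, u2}. Its neighbourhood is {y4}, so |N(S)| = 1 < |S| = 2.
No single vertex violates Hall's condition since each has at least one neighbour, so 2 is the minimum.

2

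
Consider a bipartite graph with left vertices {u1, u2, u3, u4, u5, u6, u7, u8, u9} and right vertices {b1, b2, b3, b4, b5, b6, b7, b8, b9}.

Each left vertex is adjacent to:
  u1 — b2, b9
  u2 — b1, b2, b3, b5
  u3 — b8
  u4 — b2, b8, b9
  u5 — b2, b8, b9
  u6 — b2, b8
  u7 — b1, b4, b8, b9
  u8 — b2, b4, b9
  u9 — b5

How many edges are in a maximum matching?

7

A valid assignment of size 7: u1–b9, u2–b3, u3–b8, u4–b2, u7–b1, u8–b4, u9–b5.
The set {u1, u3, u4, u5, u6} has only 3 neighbours ({b2, b8, b9}), so by Hall's theorem at most 7 of the 9 left vertices can be matched.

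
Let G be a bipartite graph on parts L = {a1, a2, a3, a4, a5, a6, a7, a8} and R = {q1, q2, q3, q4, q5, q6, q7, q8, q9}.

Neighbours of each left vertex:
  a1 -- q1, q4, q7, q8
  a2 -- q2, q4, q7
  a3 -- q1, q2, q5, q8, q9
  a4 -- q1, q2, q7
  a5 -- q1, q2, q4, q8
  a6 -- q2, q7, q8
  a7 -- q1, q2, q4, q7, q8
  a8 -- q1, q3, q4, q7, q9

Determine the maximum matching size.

7

For example, pair a1→q1, a2→q4, a3→q5, a4→q7, a5→q2, a6→q8, a8→q9.
The set {a1, a2, a4, a5, a6, a7} has only 5 neighbours ({q1, q2, q4, q7, q8}), so by Hall's theorem at most 7 of the 8 left vertices can be matched.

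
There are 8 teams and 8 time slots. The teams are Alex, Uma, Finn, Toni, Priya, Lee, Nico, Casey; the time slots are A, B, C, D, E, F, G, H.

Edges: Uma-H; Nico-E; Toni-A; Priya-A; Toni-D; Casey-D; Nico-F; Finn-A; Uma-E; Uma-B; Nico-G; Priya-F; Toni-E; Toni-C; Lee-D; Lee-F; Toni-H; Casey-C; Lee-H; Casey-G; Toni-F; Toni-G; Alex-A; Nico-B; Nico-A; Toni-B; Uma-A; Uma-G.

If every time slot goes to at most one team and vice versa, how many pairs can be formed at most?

7

One maximum matching: Alex-A, Uma-B, Toni-H, Priya-F, Lee-D, Nico-E, Casey-G.
The set {Alex, Finn} has only 1 neighbour ({A}), so by Hall's theorem at most 7 of the 8 teams can be matched.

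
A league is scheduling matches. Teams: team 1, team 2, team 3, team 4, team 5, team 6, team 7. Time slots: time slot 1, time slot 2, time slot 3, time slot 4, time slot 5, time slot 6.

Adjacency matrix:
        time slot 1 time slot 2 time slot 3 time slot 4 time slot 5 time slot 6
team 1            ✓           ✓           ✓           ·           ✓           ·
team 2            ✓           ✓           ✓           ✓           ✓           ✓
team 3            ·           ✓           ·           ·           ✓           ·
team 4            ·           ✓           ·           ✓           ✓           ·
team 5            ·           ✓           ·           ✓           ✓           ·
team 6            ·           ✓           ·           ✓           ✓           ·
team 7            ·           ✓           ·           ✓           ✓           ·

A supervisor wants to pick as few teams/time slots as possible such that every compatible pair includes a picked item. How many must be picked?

The 5 edges team 1–time slot 1, team 2–time slot 3, team 3–time slot 5, team 4–time slot 2, team 5–time slot 4 form a matching, so any vertex cover needs at least 5 vertices (one per matched edge).
Conversely {team 1, team 2, time slot 2, time slot 4, time slot 5} meets every edge and has exactly 5 vertices, so 5 is optimal.

5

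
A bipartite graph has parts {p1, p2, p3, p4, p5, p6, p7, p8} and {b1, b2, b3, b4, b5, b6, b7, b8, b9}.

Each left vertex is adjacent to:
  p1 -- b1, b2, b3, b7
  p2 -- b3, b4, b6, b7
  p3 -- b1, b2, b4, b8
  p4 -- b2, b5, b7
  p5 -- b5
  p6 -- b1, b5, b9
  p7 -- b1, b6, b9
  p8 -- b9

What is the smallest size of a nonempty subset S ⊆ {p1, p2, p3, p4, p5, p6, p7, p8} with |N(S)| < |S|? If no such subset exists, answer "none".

none

A matching saturating every left vertex exists, for instance p1→b7, p2→b3, p3→b8, p4→b2, p5→b5, p6→b1, p7→b6, p8→b9.
By Hall's marriage theorem, this means |N(S)| ≥ |S| for every subset S, so no violating subset exists.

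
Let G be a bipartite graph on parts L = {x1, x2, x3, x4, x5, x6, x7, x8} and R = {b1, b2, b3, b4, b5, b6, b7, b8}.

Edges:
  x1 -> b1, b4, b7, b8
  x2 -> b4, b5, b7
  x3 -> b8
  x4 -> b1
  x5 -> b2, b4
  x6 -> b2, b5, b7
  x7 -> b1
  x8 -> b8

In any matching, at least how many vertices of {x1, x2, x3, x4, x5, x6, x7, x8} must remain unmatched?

2

A valid assignment of size 6: x1-b4, x2-b7, x3-b8, x4-b1, x5-b2, x6-b5.
The set {x3, x4, x7, x8} has only 2 neighbours ({b1, b8}), so by Hall's theorem at most 6 of the 8 left vertices can be matched.
That matches 6 of the 8, leaving 2 unmatched; no matching can do better.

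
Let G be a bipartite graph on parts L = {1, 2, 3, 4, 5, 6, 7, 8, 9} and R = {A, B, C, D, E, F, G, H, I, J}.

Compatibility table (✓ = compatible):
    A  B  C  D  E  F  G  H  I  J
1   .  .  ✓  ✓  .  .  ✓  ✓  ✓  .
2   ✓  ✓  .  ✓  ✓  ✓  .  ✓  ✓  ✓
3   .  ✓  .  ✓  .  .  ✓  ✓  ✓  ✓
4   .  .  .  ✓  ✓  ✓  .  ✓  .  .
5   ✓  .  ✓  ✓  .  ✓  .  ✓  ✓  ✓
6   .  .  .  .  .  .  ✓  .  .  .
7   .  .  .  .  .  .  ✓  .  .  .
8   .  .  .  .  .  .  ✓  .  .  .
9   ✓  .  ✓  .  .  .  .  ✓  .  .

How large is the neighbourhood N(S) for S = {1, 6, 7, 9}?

6

The union of neighbours of {1, 6, 7, 9} is {A, C, D, G, H, I}, which has 6 elements.
Since |N(S)| = 6 ≥ |S| = 4, Hall's condition holds for this subset.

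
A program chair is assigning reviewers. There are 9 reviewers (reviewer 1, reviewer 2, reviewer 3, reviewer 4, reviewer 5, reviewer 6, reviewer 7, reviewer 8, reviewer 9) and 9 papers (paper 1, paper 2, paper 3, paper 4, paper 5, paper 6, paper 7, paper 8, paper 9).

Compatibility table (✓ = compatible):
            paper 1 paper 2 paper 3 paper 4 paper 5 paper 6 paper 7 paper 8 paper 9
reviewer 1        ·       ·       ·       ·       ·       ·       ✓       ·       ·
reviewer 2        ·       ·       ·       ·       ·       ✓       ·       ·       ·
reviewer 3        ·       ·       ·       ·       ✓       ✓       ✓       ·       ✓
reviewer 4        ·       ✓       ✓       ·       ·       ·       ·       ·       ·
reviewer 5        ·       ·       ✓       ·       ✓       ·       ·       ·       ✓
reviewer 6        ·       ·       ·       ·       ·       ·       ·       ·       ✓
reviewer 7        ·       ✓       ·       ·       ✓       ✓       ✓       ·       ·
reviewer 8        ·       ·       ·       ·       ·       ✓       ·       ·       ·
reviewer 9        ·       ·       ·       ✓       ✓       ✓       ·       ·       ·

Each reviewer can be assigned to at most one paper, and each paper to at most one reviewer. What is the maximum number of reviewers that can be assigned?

7

One maximum matching: reviewer 1-paper 7, reviewer 2-paper 6, reviewer 3-paper 5, reviewer 4-paper 2, reviewer 5-paper 3, reviewer 6-paper 9, reviewer 9-paper 4.
The set {reviewer 1, reviewer 2, reviewer 3, reviewer 4, reviewer 5, reviewer 6, reviewer 7, reviewer 8} has only 6 neighbours ({paper 2, paper 3, paper 5, paper 6, paper 7, paper 9}), so by Hall's theorem at most 7 of the 9 reviewers can be matched.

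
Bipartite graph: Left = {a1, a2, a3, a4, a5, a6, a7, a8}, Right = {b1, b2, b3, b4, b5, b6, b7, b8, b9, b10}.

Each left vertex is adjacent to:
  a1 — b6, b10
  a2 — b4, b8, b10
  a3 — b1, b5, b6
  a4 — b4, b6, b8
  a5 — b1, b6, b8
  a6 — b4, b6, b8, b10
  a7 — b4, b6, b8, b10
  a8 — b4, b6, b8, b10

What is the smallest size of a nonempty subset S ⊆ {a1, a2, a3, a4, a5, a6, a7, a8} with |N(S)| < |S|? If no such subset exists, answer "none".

5

Take S = {a1, a2, a4, a6, a7}. Its neighbourhood is {b4, b6, b8, b10}, so |N(S)| = 4 < |S| = 5.
Every subset of size less than 5 has at least as many neighbours as members, so 5 is the minimum.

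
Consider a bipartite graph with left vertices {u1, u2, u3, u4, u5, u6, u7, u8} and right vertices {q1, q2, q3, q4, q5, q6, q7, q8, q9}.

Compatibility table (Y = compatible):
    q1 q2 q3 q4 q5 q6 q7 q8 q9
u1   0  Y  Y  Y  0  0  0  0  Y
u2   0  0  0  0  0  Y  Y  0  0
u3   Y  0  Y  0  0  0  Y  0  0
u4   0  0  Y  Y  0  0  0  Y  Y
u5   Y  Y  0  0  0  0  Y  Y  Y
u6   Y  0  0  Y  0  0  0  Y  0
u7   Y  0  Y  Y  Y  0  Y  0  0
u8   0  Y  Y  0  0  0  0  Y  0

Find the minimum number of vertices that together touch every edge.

8

{u1, u2, u3, u4, u5, u6, u7, u8} is a vertex cover of size 8: every edge has an endpoint in this set.
No smaller cover exists because u1–q2, u2–q6, u3–q3, u4–q4, u5–q9, u6–q1, u7–q7, u8–q8 is a matching of size 8, and a cover must include an endpoint of each of these disjoint edges (König's theorem).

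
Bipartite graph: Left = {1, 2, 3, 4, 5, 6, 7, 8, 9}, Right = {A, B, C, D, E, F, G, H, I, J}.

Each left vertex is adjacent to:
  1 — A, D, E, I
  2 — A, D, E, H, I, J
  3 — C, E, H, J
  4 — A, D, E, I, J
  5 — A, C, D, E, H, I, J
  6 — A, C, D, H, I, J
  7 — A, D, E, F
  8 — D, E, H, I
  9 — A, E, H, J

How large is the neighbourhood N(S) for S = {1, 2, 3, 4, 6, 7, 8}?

8

The union of neighbours of {1, 2, 3, 4, 6, 7, 8} is {A, C, D, E, F, H, I, J}, which has 8 elements.
Since |N(S)| = 8 ≥ |S| = 7, Hall's condition holds for this subset.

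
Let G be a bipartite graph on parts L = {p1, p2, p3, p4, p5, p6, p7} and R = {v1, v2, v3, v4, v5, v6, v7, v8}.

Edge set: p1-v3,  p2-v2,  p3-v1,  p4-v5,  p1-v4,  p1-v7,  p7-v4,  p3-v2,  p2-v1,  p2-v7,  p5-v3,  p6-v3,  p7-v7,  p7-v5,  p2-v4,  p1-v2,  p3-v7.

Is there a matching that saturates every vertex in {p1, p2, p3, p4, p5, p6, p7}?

The set {p5, p6} has only 1 neighbour ({v3}), so by Hall's theorem at most 6 of the 7 left vertices can be matched.
Hence no matching covers every left vertex.

No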